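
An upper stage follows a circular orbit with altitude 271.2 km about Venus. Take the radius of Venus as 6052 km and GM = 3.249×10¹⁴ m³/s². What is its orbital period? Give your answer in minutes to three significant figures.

T ≈ 92.4 minutes

r = 6052 + 271.2 = 6323.2 km = 6.3232×10⁶ m.
Kepler's third law: T = 2π√(r³/μ) = 2π√((6.323×10⁶)³ / 3.249×10¹⁴).
r³/μ = 7.781×10⁵ s², so T = 2π × 8.821×10² = 5.543×10³ s.
Converting: 5.543×10³ s ÷ 60.00 = 92.38 minutes.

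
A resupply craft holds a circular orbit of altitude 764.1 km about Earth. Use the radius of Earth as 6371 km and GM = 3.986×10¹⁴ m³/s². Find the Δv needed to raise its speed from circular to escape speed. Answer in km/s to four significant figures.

Δv ≈ 3.096 km/s

r = 6371 + 764.1 = 7135.1 km = 7.1351×10⁶ m.
Circular speed v_c = √(μ/r) = 7474 m/s.
Escape speed v_esc = √(2μ/r) = √2 × v_c = 10570 m/s.
Δv = v_esc − v_c = 3096 m/s = 3.096 km/s.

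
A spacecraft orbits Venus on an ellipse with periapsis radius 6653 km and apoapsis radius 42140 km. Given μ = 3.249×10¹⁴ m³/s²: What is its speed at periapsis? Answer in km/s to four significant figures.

Semi-major axis a = (r_p + r_a)/2 = 24396 km = 2.440×10⁷ m.
Vis-viva: v² = μ(2/r − 1/a) = 3.249×10¹⁴ × (3.006×10⁻⁷ − 4.099×10⁻⁸) = 8.435×10⁷ m²/s².
v = 9184 m/s = 9.184 km/s.

v ≈ 9.184 km/s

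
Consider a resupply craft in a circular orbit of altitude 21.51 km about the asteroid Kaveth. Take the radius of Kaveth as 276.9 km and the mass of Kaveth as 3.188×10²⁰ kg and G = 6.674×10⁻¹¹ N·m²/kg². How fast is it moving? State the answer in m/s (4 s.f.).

μ = GM = 6.674×10⁻¹¹ × 3.188×10²⁰ = 2.128×10¹⁰ m³/s².
r = 276.9 + 21.51 = 298.41 km = 2.9841×10⁵ m.
For a circular orbit v = √(μ/r) = √(2.128×10¹⁰ / 2.984×10⁵) = √(7.130×10⁴) = 267.0 m/s.

v ≈ 267.0 m/s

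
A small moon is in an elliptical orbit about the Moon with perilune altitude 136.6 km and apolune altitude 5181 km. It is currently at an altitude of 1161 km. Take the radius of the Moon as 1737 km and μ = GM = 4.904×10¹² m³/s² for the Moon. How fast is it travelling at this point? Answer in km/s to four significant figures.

r_p = 1737 + 136.6 = 1873.6 km = 1.8736×10⁶ m.
r_a = 1737 + 5181 = 6918.0 km = 6.9180×10⁶ m.
r = 1737 + 1161 = 2898.0 km = 2.898×10⁶ m.
Semi-major axis a = (r_p + r_a)/2 = 4395.8 km = 4.396×10⁶ m.
Vis-viva: v² = μ(2/r − 1/a) = 4.904×10¹² × (6.901×10⁻⁷ − 2.275×10⁻⁷) = 2.269×10⁶ m²/s².
v = 1506 m/s = 1.506 km/s.

v ≈ 1.506 km/s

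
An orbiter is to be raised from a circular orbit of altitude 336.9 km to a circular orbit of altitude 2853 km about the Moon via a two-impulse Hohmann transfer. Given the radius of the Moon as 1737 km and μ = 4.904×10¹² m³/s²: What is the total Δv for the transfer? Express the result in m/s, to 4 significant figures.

r₁ = 1737 + 336.9 = 2073.9 km = 2.0739×10⁶ m.
r₂ = 1737 + 2853 = 4590.0 km = 4.5900×10⁶ m.
Transfer ellipse a_t = (r₁ + r₂)/2 = 3.332×10⁶ m.
At r₁: circular v_c1 = √(μ/r₁) = 1538 m/s; transfer-perilune v_p = √[μ(2/r₁ − 1/a_t)] = 1805 m/s.
Δv₁ = v_p − v_c1 = 267.1 m/s.
At r₂: circular v_c2 = √(μ/r₂) = 1034 m/s; transfer-apolune v_a = √[μ(2/r₂ − 1/a_t)] = 815.5 m/s.
Δv₂ = v_c2 − v_a = 218.2 m/s.
Total Δv = Δv₁ + Δv₂ = 485.3 m/s.

Δv_total ≈ 485.3 m/s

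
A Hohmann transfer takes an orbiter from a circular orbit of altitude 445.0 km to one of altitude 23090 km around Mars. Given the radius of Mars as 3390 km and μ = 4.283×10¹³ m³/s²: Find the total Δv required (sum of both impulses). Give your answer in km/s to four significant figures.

Δv_total ≈ 1.707 km/s

r₁ = 3390 + 445.0 = 3835.0 km = 3.8350×10⁶ m.
r₂ = 3390 + 23090 = 26480 km = 2.6480×10⁷ m.
Transfer ellipse a_t = (r₁ + r₂)/2 = 1.516×10⁷ m.
At r₁: circular v_c1 = √(μ/r₁) = 3342 m/s; transfer-periapsis v_p = √[μ(2/r₁ − 1/a_t)] = 4417 m/s.
Δv₁ = v_p − v_c1 = 1075 m/s.
At r₂: circular v_c2 = √(μ/r₂) = 1272 m/s; transfer-apoapsis v_a = √[μ(2/r₂ − 1/a_t)] = 639.7 m/s.
Δv₂ = v_c2 − v_a = 632.1 m/s.
Total Δv = Δv₁ + Δv₂ = 1707 m/s = 1.707 km/s.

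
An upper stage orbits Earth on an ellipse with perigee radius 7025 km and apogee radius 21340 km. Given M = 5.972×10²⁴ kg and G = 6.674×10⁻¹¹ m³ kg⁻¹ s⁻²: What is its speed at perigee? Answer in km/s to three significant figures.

v ≈ 9.24 km/s

μ = GM = 6.674×10⁻¹¹ × 5.972×10²⁴ = 3.986×10¹⁴ m³/s².
Semi-major axis a = (r_p + r_a)/2 = 14182 km = 1.418×10⁷ m.
Vis-viva: v² = μ(2/r − 1/a) = 3.986×10¹⁴ × (2.847×10⁻⁷ − 7.051×10⁻⁸) = 8.537×10⁷ m²/s².
v = 9240 m/s = 9.240 km/s.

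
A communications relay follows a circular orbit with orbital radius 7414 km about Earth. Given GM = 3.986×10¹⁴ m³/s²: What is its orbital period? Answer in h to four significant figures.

r = 7414 km = 7.414×10⁶ m.
Kepler's third law: T = 2π√(r³/μ) = 2π√((7.414×10⁶)³ / 3.986×10¹⁴).
r³/μ = 1.022×10⁶ s², so T = 2π × 1.011×10³ = 6.353×10³ s.
Converting: 6.353×10³ s ÷ 3600 = 1.765 h.

T ≈ 1.765 h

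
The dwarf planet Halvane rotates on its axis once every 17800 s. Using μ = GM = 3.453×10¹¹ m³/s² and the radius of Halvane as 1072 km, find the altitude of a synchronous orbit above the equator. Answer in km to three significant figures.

A synchronous orbit has period T, so by Kepler's third law a = (μT²/4π²)^(1/3).
μT²/4π² = 3.453×10¹¹ × (1.780×10⁴)² / 39.48 = 2.771×10¹⁸ m³.
a = 1.405×10⁶ m = 1404.6 km.
Altitude h = a − R = 1404.6 − 1072 = 332.62 km.

h_sync ≈ 333 km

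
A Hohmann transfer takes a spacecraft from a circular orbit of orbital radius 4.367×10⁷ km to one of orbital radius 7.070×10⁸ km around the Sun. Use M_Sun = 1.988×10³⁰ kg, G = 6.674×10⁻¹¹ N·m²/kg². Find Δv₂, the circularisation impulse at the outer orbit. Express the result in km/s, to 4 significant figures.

μ = GM = 6.674×10⁻¹¹ × 1.988×10³⁰ = 1.327×10²⁰ m³/s².
r₁ = 4.367×10⁷ km = 4.367×10¹⁰ m.
r₂ = 7.070×10⁸ km = 7.070×10¹¹ m.
Transfer ellipse a_t = (r₁ + r₂)/2 = 3.753×10¹¹ m.
At r₁: circular v_c1 = √(μ/r₁) = 55120 m/s; transfer-perihelion v_p = √[μ(2/r₁ − 1/a_t)] = 75650 m/s.
At r₂: circular v_c2 = √(μ/r₂) = 13700 m/s; transfer-aphelion v_a = √[μ(2/r₂ − 1/a_t)] = 4673 m/s.
Δv₂ = v_c2 − v_a = 9026 m/s.
= 9.026 km/s.

Δv ≈ 9.026 km/s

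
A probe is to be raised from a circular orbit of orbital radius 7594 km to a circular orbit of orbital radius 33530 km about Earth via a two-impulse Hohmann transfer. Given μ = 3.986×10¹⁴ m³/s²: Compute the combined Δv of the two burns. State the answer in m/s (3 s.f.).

Δv_total ≈ 3360 m/s

r₁ = 7594 km = 7.594×10⁶ m.
r₂ = 33530 km = 3.353×10⁷ m.
Transfer ellipse a_t = (r₁ + r₂)/2 = 2.056×10⁷ m.
At r₁: circular v_c1 = √(μ/r₁) = 7245 m/s; transfer-perigee v_p = √[μ(2/r₁ − 1/a_t)] = 9252 m/s.
Δv₁ = v_p − v_c1 = 2007 m/s.
At r₂: circular v_c2 = √(μ/r₂) = 3448 m/s; transfer-apogee v_a = √[μ(2/r₂ − 1/a_t)] = 2095 m/s.
Δv₂ = v_c2 − v_a = 1353 m/s.
Total Δv = Δv₁ + Δv₂ = 3359 m/s.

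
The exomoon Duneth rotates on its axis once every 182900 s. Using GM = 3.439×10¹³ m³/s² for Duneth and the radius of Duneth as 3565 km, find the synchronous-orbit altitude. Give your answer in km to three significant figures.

A synchronous orbit has period T, so by Kepler's third law a = (μT²/4π²)^(1/3).
μT²/4π² = 3.439×10¹³ × (1.829×10⁵)² / 39.48 = 2.914×10²² m³.
a = 3.077×10⁷ m = 30773 km.
Altitude h = a − R = 30773 − 3565 = 27208 km.

h_sync ≈ 27200 km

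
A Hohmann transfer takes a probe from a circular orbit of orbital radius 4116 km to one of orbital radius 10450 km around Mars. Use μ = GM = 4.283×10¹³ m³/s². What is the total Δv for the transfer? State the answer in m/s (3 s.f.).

Δv_total ≈ 1140 m/s

r₁ = 4116 km = 4.116×10⁶ m.
r₂ = 10450 km = 1.045×10⁷ m.
Transfer ellipse a_t = (r₁ + r₂)/2 = 7.283×10⁶ m.
At r₁: circular v_c1 = √(μ/r₁) = 3226 m/s; transfer-periapsis v_p = √[μ(2/r₁ − 1/a_t)] = 3864 m/s.
Δv₁ = v_p − v_c1 = 638.2 m/s.
At r₂: circular v_c2 = √(μ/r₂) = 2024 m/s; transfer-apoapsis v_a = √[μ(2/r₂ − 1/a_t)] = 1522 m/s.
Δv₂ = v_c2 − v_a = 502.5 m/s.
Total Δv = Δv₁ + Δv₂ = 1141 m/s.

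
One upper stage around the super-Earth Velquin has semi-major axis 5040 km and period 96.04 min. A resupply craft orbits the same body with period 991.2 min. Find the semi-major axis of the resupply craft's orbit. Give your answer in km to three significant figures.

Kepler's third law: a³ ∝ T², so a₂ = a₁ (T₂/T₁)^(2/3).
T₂/T₁ = 10.32, (T₂/T₁)^(2/3) = 4.740.
a₂ = 5040 × 4.740 = 23890 km.

a₂ ≈ 23900 km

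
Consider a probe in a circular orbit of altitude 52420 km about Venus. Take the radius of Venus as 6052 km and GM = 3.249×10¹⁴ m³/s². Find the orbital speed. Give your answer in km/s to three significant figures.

r = 6052 + 52420 = 58472 km = 5.8472×10⁷ m.
For a circular orbit v = √(μ/r) = √(3.249×10¹⁴ / 5.847×10⁷) = √(5.557×10⁶) = 2357 m/s.
That is 2.357 km/s.

v ≈ 2.36 km/s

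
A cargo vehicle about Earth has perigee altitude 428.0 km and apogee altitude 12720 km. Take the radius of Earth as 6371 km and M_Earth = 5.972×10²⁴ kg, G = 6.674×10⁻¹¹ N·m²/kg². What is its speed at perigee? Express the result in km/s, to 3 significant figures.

v ≈ 9.30 km/s

μ = GM = 6.674×10⁻¹¹ × 5.972×10²⁴ = 3.986×10¹⁴ m³/s².
r_p = 6371 + 428.0 = 6799.0 km = 6.7990×10⁶ m.
r_a = 6371 + 12720 = 19091 km = 1.9091×10⁷ m.
Semi-major axis a = (r_p + r_a)/2 = 12945 km = 1.294×10⁷ m.
Vis-viva: v² = μ(2/r − 1/a) = 3.986×10¹⁴ × (2.942×10⁻⁷ − 7.725×10⁻⁸) = 8.645×10⁷ m²/s².
v = 9298 m/s = 9.298 km/s.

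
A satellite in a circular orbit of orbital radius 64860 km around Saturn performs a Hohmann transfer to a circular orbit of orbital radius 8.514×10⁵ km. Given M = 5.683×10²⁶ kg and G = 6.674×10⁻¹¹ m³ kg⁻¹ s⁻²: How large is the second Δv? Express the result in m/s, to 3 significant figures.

Δv ≈ 4160 m/s

μ = GM = 6.674×10⁻¹¹ × 5.683×10²⁶ = 3.793×10¹⁶ m³/s².
r₁ = 64860 km = 6.486×10⁷ m.
r₂ = 8.514×10⁵ km = 8.514×10⁸ m.
Transfer ellipse a_t = (r₁ + r₂)/2 = 4.581×10⁸ m.
At r₁: circular v_c1 = √(μ/r₁) = 24180 m/s; transfer-perikrone v_p = √[μ(2/r₁ − 1/a_t)] = 32970 m/s.
At r₂: circular v_c2 = √(μ/r₂) = 6674 m/s; transfer-apokrone v_a = √[μ(2/r₂ − 1/a_t)] = 2511 m/s.
Δv₂ = v_c2 − v_a = 4163 m/s.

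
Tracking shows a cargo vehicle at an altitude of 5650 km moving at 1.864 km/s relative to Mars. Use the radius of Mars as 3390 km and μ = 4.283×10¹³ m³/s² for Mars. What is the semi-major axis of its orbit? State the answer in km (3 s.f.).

r = 3390 + 5650 = 9040.0 km = 9.040×10⁶ m.
Specific orbital energy ε = v²/2 − μ/r = (1864)²/2 − 4.283×10¹³/9.040×10⁶ = -3.001×10⁶ J/kg.
Since ε = −μ/(2a), a = −μ/(2ε) = 7.137×10⁶ m = 7136.9 km.

a ≈ 7140 km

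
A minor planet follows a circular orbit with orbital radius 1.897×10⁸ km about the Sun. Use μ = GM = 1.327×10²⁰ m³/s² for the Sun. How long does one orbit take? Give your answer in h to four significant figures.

r = 1.897×10⁸ km = 1.897×10¹¹ m.
Kepler's third law: T = 2π√(r³/μ) = 2π√((1.897×10¹¹)³ / 1.327×10²⁰).
r³/μ = 5.144×10¹³ s², so T = 2π × 7.172×10⁶ = 4.507×10⁷ s.
Converting: 4.507×10⁷ s ÷ 3600 = 12520 h.

T ≈ 12520 h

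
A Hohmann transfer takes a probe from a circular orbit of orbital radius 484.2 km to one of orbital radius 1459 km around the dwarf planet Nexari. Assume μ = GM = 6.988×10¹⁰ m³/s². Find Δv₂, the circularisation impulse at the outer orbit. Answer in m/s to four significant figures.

r₁ = 484.2 km = 4.842×10⁵ m.
r₂ = 1459 km = 1.459×10⁶ m.
Transfer ellipse a_t = (r₁ + r₂)/2 = 9.716×10⁵ m.
At r₁: circular v_c1 = √(μ/r₁) = 379.9 m/s; transfer-periapsis v_p = √[μ(2/r₁ − 1/a_t)] = 465.5 m/s.
At r₂: circular v_c2 = √(μ/r₂) = 218.9 m/s; transfer-apoapsis v_a = √[μ(2/r₂ − 1/a_t)] = 154.5 m/s.
Δv₂ = v_c2 − v_a = 64.36 m/s.

Δv ≈ 64.36 m/s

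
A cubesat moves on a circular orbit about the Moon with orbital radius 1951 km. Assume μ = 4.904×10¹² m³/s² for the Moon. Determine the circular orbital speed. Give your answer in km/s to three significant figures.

r = 1951 km = 1.951×10⁶ m.
For a circular orbit v = √(μ/r) = √(4.904×10¹² / 1.951×10⁶) = √(2.514×10⁶) = 1585 m/s.
That is 1.585 km/s.

v ≈ 1.59 km/s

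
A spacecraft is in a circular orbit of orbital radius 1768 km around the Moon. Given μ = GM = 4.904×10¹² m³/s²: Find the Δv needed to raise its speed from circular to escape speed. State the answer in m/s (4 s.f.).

Δv ≈ 689.9 m/s

r = 1768 km = 1.768×10⁶ m.
Circular speed v_c = √(μ/r) = 1665 m/s.
Escape speed v_esc = √(2μ/r) = √2 × v_c = 2355 m/s.
Δv = v_esc − v_c = 689.9 m/s.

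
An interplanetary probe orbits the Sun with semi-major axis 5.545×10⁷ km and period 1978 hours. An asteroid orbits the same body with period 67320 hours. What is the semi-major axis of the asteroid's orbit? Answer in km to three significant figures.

a₂ ≈ 5.82×10⁸ km

Kepler's third law: a³ ∝ T², so a₂ = a₁ (T₂/T₁)^(2/3).
T₂/T₁ = 34.03, (T₂/T₁)^(2/3) = 10.50.
a₂ = 5.545×10⁷ × 10.50 = 5.823×10⁸ km.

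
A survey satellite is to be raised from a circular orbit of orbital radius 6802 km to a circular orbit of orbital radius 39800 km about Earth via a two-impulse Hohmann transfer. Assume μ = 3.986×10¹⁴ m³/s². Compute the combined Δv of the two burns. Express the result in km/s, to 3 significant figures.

r₁ = 6802 km = 6.802×10⁶ m.
r₂ = 39800 km = 3.980×10⁷ m.
Transfer ellipse a_t = (r₁ + r₂)/2 = 2.330×10⁷ m.
At r₁: circular v_c1 = √(μ/r₁) = 7655 m/s; transfer-perigee v_p = √[μ(2/r₁ − 1/a_t)] = 10000 m/s.
Δv₁ = v_p − v_c1 = 2350 m/s.
At r₂: circular v_c2 = √(μ/r₂) = 3165 m/s; transfer-apogee v_a = √[μ(2/r₂ − 1/a_t)] = 1710 m/s.
Δv₂ = v_c2 − v_a = 1455 m/s.
Total Δv = Δv₁ + Δv₂ = 3804 m/s = 3.804 km/s.

Δv_total ≈ 3.80 km/s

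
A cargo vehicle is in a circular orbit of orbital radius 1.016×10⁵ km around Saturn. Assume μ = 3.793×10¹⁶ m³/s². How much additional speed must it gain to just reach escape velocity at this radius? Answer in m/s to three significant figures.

Δv ≈ 8000 m/s

r = 1.016×10⁵ km = 1.016×10⁸ m.
Circular speed v_c = √(μ/r) = 19320 m/s.
Escape speed v_esc = √(2μ/r) = √2 × v_c = 27320 m/s.
Δv = v_esc − v_c = 8003 m/s.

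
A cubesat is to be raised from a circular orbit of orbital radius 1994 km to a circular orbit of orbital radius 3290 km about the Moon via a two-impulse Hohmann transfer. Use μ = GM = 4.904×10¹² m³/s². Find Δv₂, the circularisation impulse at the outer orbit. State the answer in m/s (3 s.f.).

Δv ≈ 160 m/s

r₁ = 1994 km = 1.994×10⁶ m.
r₂ = 3290 km = 3.290×10⁶ m.
Transfer ellipse a_t = (r₁ + r₂)/2 = 2.642×10⁶ m.
At r₁: circular v_c1 = √(μ/r₁) = 1568 m/s; transfer-perilune v_p = √[μ(2/r₁ − 1/a_t)] = 1750 m/s.
At r₂: circular v_c2 = √(μ/r₂) = 1221 m/s; transfer-apolune v_a = √[μ(2/r₂ − 1/a_t)] = 1061 m/s.
Δv₂ = v_c2 − v_a = 160.2 m/s.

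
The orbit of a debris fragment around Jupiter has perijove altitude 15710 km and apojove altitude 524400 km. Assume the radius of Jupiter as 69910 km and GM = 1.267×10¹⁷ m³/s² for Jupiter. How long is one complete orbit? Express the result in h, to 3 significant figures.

r_p = 69910 + 15710 = 85620 km = 8.5620×10⁷ m.
r_a = 69910 + 524400 = 594310 km = 5.9431×10⁸ m.
Semi-major axis a = (r_p + r_a)/2 = (85620 + 5.9431×10⁵)/2 = 3.3996×10⁵ km = 3.400×10⁸ m.
By Kepler's third law T = 2π√(a³/μ) = 2π × 1.761×10⁴ = 1.106×10⁵ s.
= 30.74 h.

T ≈ 30.7 h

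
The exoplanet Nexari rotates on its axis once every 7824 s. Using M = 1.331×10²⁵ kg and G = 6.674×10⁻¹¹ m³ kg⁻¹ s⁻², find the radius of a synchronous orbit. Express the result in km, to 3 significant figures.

r_sync ≈ 11100 km

μ = GM = 6.674×10⁻¹¹ × 1.331×10²⁵ = 8.883×10¹⁴ m³/s².
A synchronous orbit has period T, so by Kepler's third law a = (μT²/4π²)^(1/3).
μT²/4π² = 8.883×10¹⁴ × (7.824×10³)² / 39.48 = 1.377×10²¹ m³.
a = 1.113×10⁷ m = 11126 km.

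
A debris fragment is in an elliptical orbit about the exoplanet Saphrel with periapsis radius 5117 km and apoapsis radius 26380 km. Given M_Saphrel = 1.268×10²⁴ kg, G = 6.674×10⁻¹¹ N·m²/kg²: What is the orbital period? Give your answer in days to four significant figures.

μ = GM = 6.674×10⁻¹¹ × 1.268×10²⁴ = 8.463×10¹³ m³/s².
Semi-major axis a = (r_p + r_a)/2 = (5117.0 + 26380)/2 = 15748 km = 1.575×10⁷ m.
By Kepler's third law T = 2π√(a³/μ) = 2π × 6.794×10³ = 4.269×10⁴ s.
= 0.4941 days.

T ≈ 0.4941 days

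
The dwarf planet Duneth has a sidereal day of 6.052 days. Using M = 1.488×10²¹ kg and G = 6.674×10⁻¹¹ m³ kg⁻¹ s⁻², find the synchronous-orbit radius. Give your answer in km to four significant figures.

μ = GM = 6.674×10⁻¹¹ × 1.488×10²¹ = 9.931×10¹⁰ m³/s².
T = 6.052 days = 5.229×10⁵ s.
A synchronous orbit has period T, so by Kepler's third law a = (μT²/4π²)^(1/3).
μT²/4π² = 9.931×10¹⁰ × (5.229×10⁵)² / 39.48 = 6.878×10²⁰ m³.
a = 8.827×10⁶ m = 8827.1 km.

r_sync ≈ 8827 km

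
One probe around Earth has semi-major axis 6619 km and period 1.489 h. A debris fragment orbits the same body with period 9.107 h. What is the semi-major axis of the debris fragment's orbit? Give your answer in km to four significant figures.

Kepler's third law: a³ ∝ T², so a₂ = a₁ (T₂/T₁)^(2/3).
T₂/T₁ = 6.116, (T₂/T₁)^(2/3) = 3.344.
a₂ = 6619 × 3.344 = 22140 km.

a₂ ≈ 22140 km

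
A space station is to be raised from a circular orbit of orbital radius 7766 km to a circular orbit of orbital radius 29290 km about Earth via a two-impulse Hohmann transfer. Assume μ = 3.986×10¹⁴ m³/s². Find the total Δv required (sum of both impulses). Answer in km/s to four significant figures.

r₁ = 7766 km = 7.766×10⁶ m.
r₂ = 29290 km = 2.929×10⁷ m.
Transfer ellipse a_t = (r₁ + r₂)/2 = 1.853×10⁷ m.
At r₁: circular v_c1 = √(μ/r₁) = 7164 m/s; transfer-perigee v_p = √[μ(2/r₁ − 1/a_t)] = 9008 m/s.
Δv₁ = v_p − v_c1 = 1843 m/s.
At r₂: circular v_c2 = √(μ/r₂) = 3689 m/s; transfer-apogee v_a = √[μ(2/r₂ − 1/a_t)] = 2388 m/s.
Δv₂ = v_c2 − v_a = 1301 m/s.
Total Δv = Δv₁ + Δv₂ = 3144 m/s = 3.144 km/s.

Δv_total ≈ 3.144 km/s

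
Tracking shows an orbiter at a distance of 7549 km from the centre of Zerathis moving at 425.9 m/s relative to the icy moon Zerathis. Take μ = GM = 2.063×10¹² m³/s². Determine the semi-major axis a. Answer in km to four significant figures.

r = 7.549×10⁶ m.
Vis-viva rearranged: 1/a = 2/r − v²/μ = 2.649×10⁻⁷ − 8.793×10⁻⁸ = 1.770×10⁻⁷ m⁻¹.
a = 5.649×10⁶ m = 5649.4 km.

a ≈ 5649 km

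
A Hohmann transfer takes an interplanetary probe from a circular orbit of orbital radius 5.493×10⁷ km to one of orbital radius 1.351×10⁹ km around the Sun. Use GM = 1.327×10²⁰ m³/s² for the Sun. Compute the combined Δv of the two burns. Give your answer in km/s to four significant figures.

Δv_total ≈ 26.13 km/s

r₁ = 5.493×10⁷ km = 5.493×10¹⁰ m.
r₂ = 1.351×10⁹ km = 1.351×10¹² m.
Transfer ellipse a_t = (r₁ + r₂)/2 = 7.030×10¹¹ m.
At r₁: circular v_c1 = √(μ/r₁) = 49150 m/s; transfer-perihelion v_p = √[μ(2/r₁ − 1/a_t)] = 68140 m/s.
Δv₁ = v_p − v_c1 = 18990 m/s.
At r₂: circular v_c2 = √(μ/r₂) = 9911 m/s; transfer-aphelion v_a = √[μ(2/r₂ − 1/a_t)] = 2770 m/s.
Δv₂ = v_c2 − v_a = 7140 m/s.
Total Δv = Δv₁ + Δv₂ = 26130 m/s = 26.13 km/s.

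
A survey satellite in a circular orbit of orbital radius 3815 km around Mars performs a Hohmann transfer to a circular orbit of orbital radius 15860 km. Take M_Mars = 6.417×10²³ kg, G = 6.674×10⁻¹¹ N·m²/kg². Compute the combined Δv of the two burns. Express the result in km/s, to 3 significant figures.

μ = GM = 6.674×10⁻¹¹ × 6.417×10²³ = 4.283×10¹³ m³/s².
r₁ = 3815 km = 3.815×10⁶ m.
r₂ = 15860 km = 1.586×10⁷ m.
Transfer ellipse a_t = (r₁ + r₂)/2 = 9.838×10⁶ m.
At r₁: circular v_c1 = √(μ/r₁) = 3351 m/s; transfer-periapsis v_p = √[μ(2/r₁ − 1/a_t)] = 4254 m/s.
Δv₁ = v_p − v_c1 = 903.7 m/s.
At r₂: circular v_c2 = √(μ/r₂) = 1643 m/s; transfer-apoapsis v_a = √[μ(2/r₂ − 1/a_t)] = 1023 m/s.
Δv₂ = v_c2 − v_a = 619.9 m/s.
Total Δv = Δv₁ + Δv₂ = 1524 m/s = 1.524 km/s.

Δv_total ≈ 1.52 km/s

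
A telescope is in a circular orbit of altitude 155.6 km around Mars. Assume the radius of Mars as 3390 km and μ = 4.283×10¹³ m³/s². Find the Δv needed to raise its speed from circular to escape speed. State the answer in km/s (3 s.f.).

r = 3390 + 155.6 = 3545.6 km = 3.5456×10⁶ m.
Circular speed v_c = √(μ/r) = 3476 m/s.
Escape speed v_esc = √(2μ/r) = √2 × v_c = 4915 m/s.
Δv = v_esc − v_c = 1440 m/s = 1.440 km/s.

Δv ≈ 1.44 km/s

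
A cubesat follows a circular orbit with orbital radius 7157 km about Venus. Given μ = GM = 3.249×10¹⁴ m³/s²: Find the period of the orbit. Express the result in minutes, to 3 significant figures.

T ≈ 111 minutes

r = 7157 km = 7.157×10⁶ m.
Kepler's third law: T = 2π√(r³/μ) = 2π√((7.157×10⁶)³ / 3.249×10¹⁴).
r³/μ = 1.128×10⁶ s², so T = 2π × 1.062×10³ = 6.674×10³ s.
Converting: 6.674×10³ s ÷ 60.00 = 111.2 minutes.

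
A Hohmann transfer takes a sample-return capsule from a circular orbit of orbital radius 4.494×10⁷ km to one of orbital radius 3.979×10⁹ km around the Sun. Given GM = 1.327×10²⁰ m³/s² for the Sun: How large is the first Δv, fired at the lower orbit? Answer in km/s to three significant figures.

r₁ = 4.494×10⁷ km = 4.494×10¹⁰ m.
r₂ = 3.979×10⁹ km = 3.979×10¹² m.
Transfer ellipse a_t = (r₁ + r₂)/2 = 2.012×10¹² m.
At r₁: circular v_c1 = √(μ/r₁) = 54340 m/s; transfer-perihelion v_p = √[μ(2/r₁ − 1/a_t)] = 76420 m/s.
Δv₁ = v_p − v_c1 = 22080 m/s.
= 22.08 km/s.

Δv ≈ 22.1 km/s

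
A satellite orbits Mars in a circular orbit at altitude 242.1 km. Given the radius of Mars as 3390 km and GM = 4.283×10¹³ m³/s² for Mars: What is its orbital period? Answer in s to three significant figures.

T ≈ 6650 s

r = 3390 + 242.1 = 3632.1 km = 3.6321×10⁶ m.
Kepler's third law: T = 2π√(r³/μ) = 2π√((3.632×10⁶)³ / 4.283×10¹³).
r³/μ = 1.119×10⁶ s², so T = 2π × 1.058×10³ = 6.646×10³ s.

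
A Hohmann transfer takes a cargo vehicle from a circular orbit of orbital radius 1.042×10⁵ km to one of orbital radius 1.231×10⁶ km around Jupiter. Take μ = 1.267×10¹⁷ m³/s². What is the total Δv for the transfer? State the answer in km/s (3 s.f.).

Δv_total ≈ 18.6 km/s

r₁ = 1.042×10⁵ km = 1.042×10⁸ m.
r₂ = 1.231×10⁶ km = 1.231×10⁹ m.
Transfer ellipse a_t = (r₁ + r₂)/2 = 6.676×10⁸ m.
At r₁: circular v_c1 = √(μ/r₁) = 34870 m/s; transfer-perijove v_p = √[μ(2/r₁ − 1/a_t)] = 47350 m/s.
Δv₁ = v_p − v_c1 = 12480 m/s.
At r₂: circular v_c2 = √(μ/r₂) = 10150 m/s; transfer-apojove v_a = √[μ(2/r₂ − 1/a_t)] = 4008 m/s.
Δv₂ = v_c2 − v_a = 6137 m/s.
Total Δv = Δv₁ + Δv₂ = 18620 m/s = 18.62 km/s.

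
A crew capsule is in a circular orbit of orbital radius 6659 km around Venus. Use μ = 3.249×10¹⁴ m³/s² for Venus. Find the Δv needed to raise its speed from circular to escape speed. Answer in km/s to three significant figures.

Δv ≈ 2.89 km/s

r = 6659 km = 6.659×10⁶ m.
Circular speed v_c = √(μ/r) = 6985 m/s.
Escape speed v_esc = √(2μ/r) = √2 × v_c = 9878 m/s.
Δv = v_esc − v_c = 2893 m/s = 2.893 km/s.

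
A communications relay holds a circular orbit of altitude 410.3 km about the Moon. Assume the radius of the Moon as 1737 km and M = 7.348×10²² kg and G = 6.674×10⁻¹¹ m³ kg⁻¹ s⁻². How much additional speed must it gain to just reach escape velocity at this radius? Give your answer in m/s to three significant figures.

Δv ≈ 626 m/s

μ = GM = 6.674×10⁻¹¹ × 7.348×10²² = 4.904×10¹² m³/s².
r = 1737 + 410.3 = 2147.3 km = 2.1473×10⁶ m.
Circular speed v_c = √(μ/r) = 1511 m/s.
Escape speed v_esc = √(2μ/r) = √2 × v_c = 2137 m/s.
Δv = v_esc − v_c = 626.0 m/s.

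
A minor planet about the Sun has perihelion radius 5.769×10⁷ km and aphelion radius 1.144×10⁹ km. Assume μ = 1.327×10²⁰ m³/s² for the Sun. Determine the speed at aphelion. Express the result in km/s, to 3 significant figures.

v ≈ 3.34 km/s

Semi-major axis a = (r_p + r_a)/2 = 6.0084×10⁸ km = 6.008×10¹¹ m.
Vis-viva: v² = μ(2/r − 1/a) = 1.327×10²⁰ × (1.748×10⁻¹² − 1.664×10⁻¹²) = 1.114×10⁷ m²/s².
v = 3337 m/s = 3.337 km/s.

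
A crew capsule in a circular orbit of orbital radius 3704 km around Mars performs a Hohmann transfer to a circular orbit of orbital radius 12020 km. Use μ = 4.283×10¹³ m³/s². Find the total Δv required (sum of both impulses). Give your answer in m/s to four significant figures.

Δv_total ≈ 1396 m/s

r₁ = 3704 km = 3.704×10⁶ m.
r₂ = 12020 km = 1.202×10⁷ m.
Transfer ellipse a_t = (r₁ + r₂)/2 = 7.862×10⁶ m.
At r₁: circular v_c1 = √(μ/r₁) = 3400 m/s; transfer-periapsis v_p = √[μ(2/r₁ − 1/a_t)] = 4205 m/s.
Δv₁ = v_p − v_c1 = 804.1 m/s.
At r₂: circular v_c2 = √(μ/r₂) = 1888 m/s; transfer-apoapsis v_a = √[μ(2/r₂ − 1/a_t)] = 1296 m/s.
Δv₂ = v_c2 − v_a = 592.0 m/s.
Total Δv = Δv₁ + Δv₂ = 1396 m/s.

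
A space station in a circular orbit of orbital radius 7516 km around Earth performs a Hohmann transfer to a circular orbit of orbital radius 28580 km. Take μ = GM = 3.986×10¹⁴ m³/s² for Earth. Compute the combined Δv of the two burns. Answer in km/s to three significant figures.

r₁ = 7516 km = 7.516×10⁶ m.
r₂ = 28580 km = 2.858×10⁷ m.
Transfer ellipse a_t = (r₁ + r₂)/2 = 1.805×10⁷ m.
At r₁: circular v_c1 = √(μ/r₁) = 7282 m/s; transfer-perigee v_p = √[μ(2/r₁ − 1/a_t)] = 9164 m/s.
Δv₁ = v_p − v_c1 = 1882 m/s.
At r₂: circular v_c2 = √(μ/r₂) = 3735 m/s; transfer-apogee v_a = √[μ(2/r₂ − 1/a_t)] = 2410 m/s.
Δv₂ = v_c2 − v_a = 1325 m/s.
Total Δv = Δv₁ + Δv₂ = 3206 m/s = 3.206 km/s.

Δv_total ≈ 3.21 km/s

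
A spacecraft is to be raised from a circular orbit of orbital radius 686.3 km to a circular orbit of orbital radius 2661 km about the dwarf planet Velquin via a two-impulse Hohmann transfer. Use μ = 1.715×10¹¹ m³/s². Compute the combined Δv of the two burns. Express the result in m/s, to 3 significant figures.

r₁ = 686.3 km = 6.863×10⁵ m.
r₂ = 2661 km = 2.661×10⁶ m.
Transfer ellipse a_t = (r₁ + r₂)/2 = 1.674×10⁶ m.
At r₁: circular v_c1 = √(μ/r₁) = 499.9 m/s; transfer-periapsis v_p = √[μ(2/r₁ − 1/a_t)] = 630.3 m/s.
Δv₁ = v_p − v_c1 = 130.4 m/s.
At r₂: circular v_c2 = √(μ/r₂) = 253.9 m/s; transfer-apoapsis v_a = √[μ(2/r₂ − 1/a_t)] = 162.6 m/s.
Δv₂ = v_c2 − v_a = 91.30 m/s.
Total Δv = Δv₁ + Δv₂ = 221.7 m/s.

Δv_total ≈ 222 m/s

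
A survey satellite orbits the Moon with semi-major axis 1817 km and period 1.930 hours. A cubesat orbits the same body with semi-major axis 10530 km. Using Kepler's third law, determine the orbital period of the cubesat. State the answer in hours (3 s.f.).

T₂ ≈ 26.9 hours

Kepler's third law: T² ∝ a³, so T₂ = T₁ (a₂/a₁)^(3/2).
a₂/a₁ = 5.795, (a₂/a₁)^(3/2) = 13.95.
T₂ = 1.930 × 13.95 = 26.93 hours.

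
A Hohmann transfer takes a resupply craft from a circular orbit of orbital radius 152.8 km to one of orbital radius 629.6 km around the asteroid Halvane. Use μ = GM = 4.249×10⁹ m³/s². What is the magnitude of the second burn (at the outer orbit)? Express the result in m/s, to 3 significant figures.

r₁ = 152.8 km = 1.528×10⁵ m.
r₂ = 629.6 km = 6.296×10⁵ m.
Transfer ellipse a_t = (r₁ + r₂)/2 = 3.912×10⁵ m.
At r₁: circular v_c1 = √(μ/r₁) = 166.8 m/s; transfer-periapsis v_p = √[μ(2/r₁ − 1/a_t)] = 211.6 m/s.
At r₂: circular v_c2 = √(μ/r₂) = 82.15 m/s; transfer-apoapsis v_a = √[μ(2/r₂ − 1/a_t)] = 51.34 m/s.
Δv₂ = v_c2 − v_a = 30.81 m/s.

Δv ≈ 30.8 m/s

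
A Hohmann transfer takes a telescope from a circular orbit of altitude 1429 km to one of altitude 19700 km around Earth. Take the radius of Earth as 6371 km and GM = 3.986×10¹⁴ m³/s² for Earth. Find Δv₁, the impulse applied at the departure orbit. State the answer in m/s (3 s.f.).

Δv ≈ 1720 m/s

r₁ = 6371 + 1429 = 7800.0 km = 7.8000×10⁶ m.
r₂ = 6371 + 19700 = 26071 km = 2.6071×10⁷ m.
Transfer ellipse a_t = (r₁ + r₂)/2 = 1.694×10⁷ m.
At r₁: circular v_c1 = √(μ/r₁) = 7149 m/s; transfer-perigee v_p = √[μ(2/r₁ − 1/a_t)] = 8870 m/s.
Δv₁ = v_p − v_c1 = 1721 m/s.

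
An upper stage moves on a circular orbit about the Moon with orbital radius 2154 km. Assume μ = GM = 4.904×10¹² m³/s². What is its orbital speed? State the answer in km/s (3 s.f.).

v ≈ 1.51 km/s

r = 2154 km = 2.154×10⁶ m.
For a circular orbit v = √(μ/r) = √(4.904×10¹² / 2.154×10⁶) = √(2.277×10⁶) = 1509 m/s.
That is 1.509 km/s.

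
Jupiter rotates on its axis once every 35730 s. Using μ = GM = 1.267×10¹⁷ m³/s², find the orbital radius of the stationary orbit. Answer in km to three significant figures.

A synchronous orbit has period T, so by Kepler's third law a = (μT²/4π²)^(1/3).
μT²/4π² = 1.267×10¹⁷ × (3.573×10⁴)² / 39.48 = 4.097×10²⁴ m³.
a = 1.600×10⁸ m = 1.6002×10⁵ km.

r_sync ≈ 1.60×10⁵ km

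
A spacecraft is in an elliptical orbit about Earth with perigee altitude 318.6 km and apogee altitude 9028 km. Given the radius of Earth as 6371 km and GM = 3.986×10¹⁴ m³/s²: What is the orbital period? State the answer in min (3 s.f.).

T ≈ 193 min

r_p = 6371 + 318.6 = 6689.6 km = 6.6896×10⁶ m.
r_a = 6371 + 9028 = 15399 km = 1.5399×10⁷ m.
Semi-major axis a = (r_p + r_a)/2 = (6689.6 + 15399)/2 = 11044 km = 1.104×10⁷ m.
By Kepler's third law T = 2π√(a³/μ) = 2π × 1.838×10³ = 1.155×10⁴ s.
= 192.5 min.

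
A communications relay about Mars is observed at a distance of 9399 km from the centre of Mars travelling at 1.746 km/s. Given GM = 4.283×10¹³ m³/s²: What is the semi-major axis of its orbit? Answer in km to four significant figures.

r = 9.399×10⁶ m.
Specific orbital energy ε = v²/2 − μ/r = (1746)²/2 − 4.283×10¹³/9.399×10⁶ = -3.033×10⁶ J/kg.
Since ε = −μ/(2a), a = −μ/(2ε) = 7.062×10⁶ m = 7061.6 km.

a ≈ 7062 km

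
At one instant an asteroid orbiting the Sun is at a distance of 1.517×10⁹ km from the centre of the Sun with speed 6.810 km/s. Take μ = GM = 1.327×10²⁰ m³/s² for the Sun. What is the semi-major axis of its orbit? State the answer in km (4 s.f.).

r = 1.517×10¹² m.
Vis-viva rearranged: 1/a = 2/r − v²/μ = 1.318×10⁻¹² − 3.495×10⁻¹³ = 9.689×10⁻¹³ m⁻¹.
a = 1.032×10¹² m = 1.0321×10⁹ km.

a ≈ 1.032×10⁹ km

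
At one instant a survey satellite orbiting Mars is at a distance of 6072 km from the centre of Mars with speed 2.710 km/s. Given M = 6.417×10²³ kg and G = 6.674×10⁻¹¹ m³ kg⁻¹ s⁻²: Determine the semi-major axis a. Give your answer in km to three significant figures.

μ = GM = 6.674×10⁻¹¹ × 6.417×10²³ = 4.283×10¹³ m³/s².
r = 6.072×10⁶ m.
Vis-viva rearranged: 1/a = 2/r − v²/μ = 3.294×10⁻⁷ − 1.715×10⁻⁷ = 1.579×10⁻⁷ m⁻¹.
a = 6.333×10⁶ m = 6333.2 km.

a ≈ 6330 km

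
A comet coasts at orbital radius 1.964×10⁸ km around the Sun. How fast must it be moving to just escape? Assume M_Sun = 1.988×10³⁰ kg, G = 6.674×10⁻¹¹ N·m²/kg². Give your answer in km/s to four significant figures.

v_esc ≈ 36.76 km/s

μ = GM = 6.674×10⁻¹¹ × 1.988×10³⁰ = 1.327×10²⁰ m³/s².
r = 1.964×10⁸ km = 1.964×10¹¹ m.
Escape speed v_esc = √(2μ/r) = √(2 × 1.327×10²⁰ / 1.964×10¹¹) = √(1.351×10⁹) = 36760 m/s.
= 36.76 km/s.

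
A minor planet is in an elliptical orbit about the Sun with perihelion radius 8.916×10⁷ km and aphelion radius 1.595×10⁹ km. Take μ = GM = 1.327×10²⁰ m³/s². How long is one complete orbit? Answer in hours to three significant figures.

Semi-major axis a = (r_p + r_a)/2 = (8.9160×10⁷ + 1.5950×10⁹)/2 = 8.4208×10⁸ km = 8.421×10¹¹ m.
By Kepler's third law T = 2π√(a³/μ) = 2π × 6.708×10⁷ = 4.215×10⁸ s.
= 1.171×10⁵ hours.

T ≈ 117000 hours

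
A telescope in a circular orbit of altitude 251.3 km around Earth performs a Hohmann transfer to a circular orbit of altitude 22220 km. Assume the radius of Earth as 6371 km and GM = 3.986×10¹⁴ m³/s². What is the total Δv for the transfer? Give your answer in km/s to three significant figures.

Δv_total ≈ 3.57 km/s

r₁ = 6371 + 251.3 = 6622.3 km = 6.6223×10⁶ m.
r₂ = 6371 + 22220 = 28591 km = 2.8591×10⁷ m.
Transfer ellipse a_t = (r₁ + r₂)/2 = 1.761×10⁷ m.
At r₁: circular v_c1 = √(μ/r₁) = 7758 m/s; transfer-perigee v_p = √[μ(2/r₁ − 1/a_t)] = 9886 m/s.
Δv₁ = v_p − v_c1 = 2128 m/s.
At r₂: circular v_c2 = √(μ/r₂) = 3734 m/s; transfer-apogee v_a = √[μ(2/r₂ − 1/a_t)] = 2290 m/s.
Δv₂ = v_c2 − v_a = 1444 m/s.
Total Δv = Δv₁ + Δv₂ = 3572 m/s = 3.572 km/s.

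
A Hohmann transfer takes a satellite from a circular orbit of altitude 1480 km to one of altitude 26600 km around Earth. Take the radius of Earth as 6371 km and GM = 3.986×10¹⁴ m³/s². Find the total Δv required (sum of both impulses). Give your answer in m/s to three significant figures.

Δv_total ≈ 3250 m/s

r₁ = 6371 + 1480 = 7851.0 km = 7.8510×10⁶ m.
r₂ = 6371 + 26600 = 32971 km = 3.2971×10⁷ m.
Transfer ellipse a_t = (r₁ + r₂)/2 = 2.041×10⁷ m.
At r₁: circular v_c1 = √(μ/r₁) = 7125 m/s; transfer-perigee v_p = √[μ(2/r₁ − 1/a_t)] = 9056 m/s.
Δv₁ = v_p − v_c1 = 1931 m/s.
At r₂: circular v_c2 = √(μ/r₂) = 3477 m/s; transfer-apogee v_a = √[μ(2/r₂ − 1/a_t)] = 2156 m/s.
Δv₂ = v_c2 − v_a = 1321 m/s.
Total Δv = Δv₁ + Δv₂ = 3251 m/s.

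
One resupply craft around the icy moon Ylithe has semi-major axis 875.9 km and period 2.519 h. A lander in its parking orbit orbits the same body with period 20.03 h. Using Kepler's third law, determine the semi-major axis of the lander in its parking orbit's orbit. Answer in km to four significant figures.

Kepler's third law: a³ ∝ T², so a₂ = a₁ (T₂/T₁)^(2/3).
T₂/T₁ = 7.952, (T₂/T₁)^(2/3) = 3.984.
a₂ = 875.9 × 3.984 = 3489 km.

a₂ ≈ 3489 km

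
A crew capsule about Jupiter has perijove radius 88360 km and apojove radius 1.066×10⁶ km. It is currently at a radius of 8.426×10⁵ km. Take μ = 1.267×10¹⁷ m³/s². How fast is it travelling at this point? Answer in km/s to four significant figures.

Semi-major axis a = (r_p + r_a)/2 = 5.7718×10⁵ km = 5.772×10⁸ m.
Vis-viva: v² = μ(2/r − 1/a) = 1.267×10¹⁷ × (2.374×10⁻⁹ − 1.733×10⁻⁹) = 8.122×10⁷ m²/s².
v = 9012 m/s = 9.012 km/s.

v ≈ 9.012 km/s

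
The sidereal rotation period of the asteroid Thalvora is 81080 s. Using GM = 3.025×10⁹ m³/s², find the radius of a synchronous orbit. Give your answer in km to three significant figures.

r_sync ≈ 796 km

A synchronous orbit has period T, so by Kepler's third law a = (μT²/4π²)^(1/3).
μT²/4π² = 3.025×10⁹ × (8.108×10⁴)² / 39.48 = 5.037×10¹⁷ m³.
a = 7.957×10⁵ m = 795.67 km.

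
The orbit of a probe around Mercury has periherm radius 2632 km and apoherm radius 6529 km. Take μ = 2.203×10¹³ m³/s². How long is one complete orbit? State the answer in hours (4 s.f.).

Semi-major axis a = (r_p + r_a)/2 = (2632.0 + 6529.0)/2 = 4580.5 km = 4.580×10⁶ m.
By Kepler's third law T = 2π√(a³/μ) = 2π × 2.089×10³ = 1.312×10⁴ s.
= 3.645 hours.

T ≈ 3.645 hours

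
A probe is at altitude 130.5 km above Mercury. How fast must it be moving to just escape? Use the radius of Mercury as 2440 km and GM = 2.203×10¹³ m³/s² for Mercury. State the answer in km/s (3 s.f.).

v_esc ≈ 4.14 km/s

r = 2440 + 130.5 = 2570.5 km = 2.5705×10⁶ m.
Escape speed v_esc = √(2μ/r) = √(2 × 2.203×10¹³ / 2.570×10⁶) = √(1.714×10⁷) = 4140 m/s.
= 4.140 km/s.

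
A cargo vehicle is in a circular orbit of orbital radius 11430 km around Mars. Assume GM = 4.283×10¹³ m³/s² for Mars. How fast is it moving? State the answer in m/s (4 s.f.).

v ≈ 1936 m/s

r = 11430 km = 1.143×10⁷ m.
For a circular orbit v = √(μ/r) = √(4.283×10¹³ / 1.143×10⁷) = √(3.747×10⁶) = 1936 m/s.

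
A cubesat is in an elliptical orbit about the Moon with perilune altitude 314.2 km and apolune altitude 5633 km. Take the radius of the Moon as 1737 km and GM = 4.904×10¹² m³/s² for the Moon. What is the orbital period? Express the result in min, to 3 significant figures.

T ≈ 483 min

r_p = 1737 + 314.2 = 2051.2 km = 2.0512×10⁶ m.
r_a = 1737 + 5633 = 7370.0 km = 7.3700×10⁶ m.
Semi-major axis a = (r_p + r_a)/2 = (2051.2 + 7370.0)/2 = 4710.6 km = 4.711×10⁶ m.
By Kepler's third law T = 2π√(a³/μ) = 2π × 4.617×10³ = 2.901×10⁴ s.
= 483.5 min.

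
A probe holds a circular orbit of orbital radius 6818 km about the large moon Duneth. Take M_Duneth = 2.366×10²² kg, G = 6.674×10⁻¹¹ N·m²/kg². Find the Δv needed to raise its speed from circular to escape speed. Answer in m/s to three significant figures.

Δv ≈ 199 m/s

μ = GM = 6.674×10⁻¹¹ × 2.366×10²² = 1.579×10¹² m³/s².
r = 6818 km = 6.818×10⁶ m.
Circular speed v_c = √(μ/r) = 481.3 m/s.
Escape speed v_esc = √(2μ/r) = √2 × v_c = 680.6 m/s.
Δv = v_esc − v_c = 199.3 m/s.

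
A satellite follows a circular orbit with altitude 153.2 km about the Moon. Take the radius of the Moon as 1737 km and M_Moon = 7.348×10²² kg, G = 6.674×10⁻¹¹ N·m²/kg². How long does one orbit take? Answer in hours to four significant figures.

μ = GM = 6.674×10⁻¹¹ × 7.348×10²² = 4.904×10¹² m³/s².
r = 1737 + 153.2 = 1890.2 km = 1.8902×10⁶ m.
Kepler's third law: T = 2π√(r³/μ) = 2π√((1.890×10⁶)³ / 4.904×10¹²).
r³/μ = 1.377×10⁶ s², so T = 2π × 1.174×10³ = 7.373×10³ s.
Converting: 7.373×10³ s ÷ 3600 = 2.048 hours.

T ≈ 2.048 hours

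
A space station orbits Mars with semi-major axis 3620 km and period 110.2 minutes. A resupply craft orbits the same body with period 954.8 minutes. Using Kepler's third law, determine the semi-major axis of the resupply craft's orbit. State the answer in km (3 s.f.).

a₂ ≈ 15300 km

Kepler's third law: a³ ∝ T², so a₂ = a₁ (T₂/T₁)^(2/3).
T₂/T₁ = 8.664, (T₂/T₁)^(2/3) = 4.218.
a₂ = 3620 × 4.218 = 15270 km.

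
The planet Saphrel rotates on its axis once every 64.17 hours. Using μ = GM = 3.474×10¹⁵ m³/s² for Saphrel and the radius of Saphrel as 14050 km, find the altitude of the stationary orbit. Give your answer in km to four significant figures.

T = 64.17 hours = 2.310×10⁵ s.
A synchronous orbit has period T, so by Kepler's third law a = (μT²/4π²)^(1/3).
μT²/4π² = 3.474×10¹⁵ × (2.310×10⁵)² / 39.48 = 4.696×10²⁴ m³.
a = 1.675×10⁸ m = 1.6746×10⁵ km.
Altitude h = a − R = 1.6746×10⁵ − 14050 = 1.5341×10⁵ km.

h_sync ≈ 1.534×10⁵ km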